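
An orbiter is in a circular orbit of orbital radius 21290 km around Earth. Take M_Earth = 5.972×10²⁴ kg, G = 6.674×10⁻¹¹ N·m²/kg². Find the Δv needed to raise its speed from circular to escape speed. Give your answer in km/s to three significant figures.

Δv ≈ 1.79 km/s

μ = GM = 6.674×10⁻¹¹ × 5.972×10²⁴ = 3.986×10¹⁴ m³/s².
r = 21290 km = 2.129×10⁷ m.
Circular speed v_c = √(μ/r) = 4327 m/s.
Escape speed v_esc = √(2μ/r) = √2 × v_c = 6119 m/s.
Δv = v_esc − v_c = 1792 m/s = 1.792 km/s.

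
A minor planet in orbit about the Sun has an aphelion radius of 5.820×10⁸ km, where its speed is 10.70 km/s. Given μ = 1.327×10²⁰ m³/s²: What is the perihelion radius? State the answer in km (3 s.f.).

perihelion radius ≈ 1.95×10⁸ km

r_a = 5.820×10¹¹ m.
Specific energy ε = v²/2 − μ/r = -1.708×10⁸ J/kg, so a = −μ/(2ε) = 3.886×10¹¹ m.
The apsides satisfy r_p + r_a = 2a, so the perihelion radius is 2a − r_a = 1.951×10¹¹ m = 1.9511×10⁸ km.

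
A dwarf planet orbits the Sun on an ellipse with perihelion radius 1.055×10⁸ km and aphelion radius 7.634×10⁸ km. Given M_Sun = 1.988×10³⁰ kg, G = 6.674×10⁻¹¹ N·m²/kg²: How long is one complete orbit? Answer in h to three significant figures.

μ = GM = 6.674×10⁻¹¹ × 1.988×10³⁰ = 1.327×10²⁰ m³/s².
Semi-major axis a = (r_p + r_a)/2 = (1.0550×10⁸ + 7.6340×10⁸)/2 = 4.3445×10⁸ km = 4.344×10¹¹ m.
By Kepler's third law T = 2π√(a³/μ) = 2π × 2.486×10⁷ = 1.562×10⁸ s.
= 43390 h.

T ≈ 43400 h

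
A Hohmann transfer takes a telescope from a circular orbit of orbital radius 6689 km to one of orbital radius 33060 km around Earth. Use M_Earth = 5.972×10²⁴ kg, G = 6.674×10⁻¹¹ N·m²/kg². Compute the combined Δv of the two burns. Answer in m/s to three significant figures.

μ = GM = 6.674×10⁻¹¹ × 5.972×10²⁴ = 3.986×10¹⁴ m³/s².
r₁ = 6689 km = 6.689×10⁶ m.
r₂ = 33060 km = 3.306×10⁷ m.
Transfer ellipse a_t = (r₁ + r₂)/2 = 1.987×10⁷ m.
At r₁: circular v_c1 = √(μ/r₁) = 7719 m/s; transfer-perigee v_p = √[μ(2/r₁ − 1/a_t)] = 9956 m/s.
Δv₁ = v_p − v_c1 = 2237 m/s.
At r₂: circular v_c2 = √(μ/r₂) = 3472 m/s; transfer-apogee v_a = √[μ(2/r₂ − 1/a_t)] = 2014 m/s.
Δv₂ = v_c2 − v_a = 1458 m/s.
Total Δv = Δv₁ + Δv₂ = 3694 m/s.

Δv_total ≈ 3690 m/s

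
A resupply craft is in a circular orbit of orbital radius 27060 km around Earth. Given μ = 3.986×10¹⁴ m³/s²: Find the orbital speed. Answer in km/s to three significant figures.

r = 27060 km = 2.706×10⁷ m.
For a circular orbit v = √(μ/r) = √(3.986×10¹⁴ / 2.706×10⁷) = √(1.473×10⁷) = 3838 m/s.
That is 3.838 km/s.

v ≈ 3.84 km/s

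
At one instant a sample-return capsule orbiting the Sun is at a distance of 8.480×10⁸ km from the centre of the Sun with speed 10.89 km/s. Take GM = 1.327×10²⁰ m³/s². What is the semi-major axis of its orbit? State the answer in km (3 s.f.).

a ≈ 6.83×10⁸ km

r = 8.480×10¹¹ m.
Specific orbital energy ε = v²/2 − μ/r = (10890)²/2 − 1.327×10²⁰/8.480×10¹¹ = -9.719×10⁷ J/kg.
Since ε = −μ/(2a), a = −μ/(2ε) = 6.827×10¹¹ m = 6.8268×10⁸ km.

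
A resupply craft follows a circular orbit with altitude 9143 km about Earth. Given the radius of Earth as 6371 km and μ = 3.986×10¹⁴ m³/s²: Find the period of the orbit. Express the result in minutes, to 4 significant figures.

r = 6371 + 9143 = 15514 km = 1.5514×10⁷ m.
Kepler's third law: T = 2π√(r³/μ) = 2π√((1.551×10⁷)³ / 3.986×10¹⁴).
r³/μ = 9.368×10⁶ s², so T = 2π × 3.061×10³ = 1.923×10⁴ s.
Converting: 1.923×10⁴ s ÷ 60.00 = 320.5 minutes.

T ≈ 320.5 minutes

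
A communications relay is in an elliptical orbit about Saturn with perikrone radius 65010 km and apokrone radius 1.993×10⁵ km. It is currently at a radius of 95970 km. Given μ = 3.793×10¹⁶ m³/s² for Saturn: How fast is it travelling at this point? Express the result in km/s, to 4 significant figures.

Semi-major axis a = (r_p + r_a)/2 = 1.3216×10⁵ km = 1.322×10⁸ m.
Vis-viva: v² = μ(2/r − 1/a) = 3.793×10¹⁶ × (2.084×10⁻⁸ − 7.567×10⁻⁹) = 5.034×10⁸ m²/s².
v = 22440 m/s = 22.44 km/s.

v ≈ 22.44 km/s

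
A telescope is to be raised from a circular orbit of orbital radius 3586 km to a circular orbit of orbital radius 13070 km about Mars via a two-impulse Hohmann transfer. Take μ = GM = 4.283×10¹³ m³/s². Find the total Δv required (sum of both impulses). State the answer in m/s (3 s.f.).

r₁ = 3586 km = 3.586×10⁶ m.
r₂ = 13070 km = 1.307×10⁷ m.
Transfer ellipse a_t = (r₁ + r₂)/2 = 8.328×10⁶ m.
At r₁: circular v_c1 = √(μ/r₁) = 3456 m/s; transfer-periapsis v_p = √[μ(2/r₁ − 1/a_t)] = 4329 m/s.
Δv₁ = v_p − v_c1 = 873.5 m/s.
At r₂: circular v_c2 = √(μ/r₂) = 1810 m/s; transfer-apoapsis v_a = √[μ(2/r₂ − 1/a_t)] = 1188 m/s.
Δv₂ = v_c2 − v_a = 622.4 m/s.
Total Δv = Δv₁ + Δv₂ = 1496 m/s.

Δv_total ≈ 1500 m/s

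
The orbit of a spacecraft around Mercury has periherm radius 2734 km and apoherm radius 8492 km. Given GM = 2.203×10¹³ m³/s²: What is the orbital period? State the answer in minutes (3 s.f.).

Semi-major axis a = (r_p + r_a)/2 = (2734.0 + 8492.0)/2 = 5613.0 km = 5.613×10⁶ m.
By Kepler's third law T = 2π√(a³/μ) = 2π × 2.833×10³ = 1.780×10⁴ s.
= 296.7 minutes.

T ≈ 297 minutes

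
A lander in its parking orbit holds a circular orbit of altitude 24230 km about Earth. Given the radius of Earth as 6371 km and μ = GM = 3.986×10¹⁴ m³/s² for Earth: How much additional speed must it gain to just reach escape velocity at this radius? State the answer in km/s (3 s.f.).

Δv ≈ 1.49 km/s

r = 6371 + 24230 = 30601 km = 3.0601×10⁷ m.
Circular speed v_c = √(μ/r) = 3609 m/s.
Escape speed v_esc = √(2μ/r) = √2 × v_c = 5104 m/s.
Δv = v_esc − v_c = 1495 m/s = 1.495 km/s.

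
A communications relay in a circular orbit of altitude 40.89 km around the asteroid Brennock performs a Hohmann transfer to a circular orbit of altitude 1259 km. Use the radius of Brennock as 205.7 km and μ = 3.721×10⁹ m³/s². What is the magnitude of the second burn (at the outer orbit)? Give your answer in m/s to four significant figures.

r₁ = 205.7 + 40.89 = 246.59 km = 2.4659×10⁵ m.
r₂ = 205.7 + 1259 = 1464.7 km = 1.4647×10⁶ m.
Transfer ellipse a_t = (r₁ + r₂)/2 = 8.556×10⁵ m.
At r₁: circular v_c1 = √(μ/r₁) = 122.8 m/s; transfer-periapsis v_p = √[μ(2/r₁ − 1/a_t)] = 160.7 m/s.
At r₂: circular v_c2 = √(μ/r₂) = 50.40 m/s; transfer-apoapsis v_a = √[μ(2/r₂ − 1/a_t)] = 27.06 m/s.
Δv₂ = v_c2 − v_a = 23.34 m/s.

Δv ≈ 23.34 m/s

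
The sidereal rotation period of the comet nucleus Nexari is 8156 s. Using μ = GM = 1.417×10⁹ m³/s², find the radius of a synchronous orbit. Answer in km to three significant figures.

A synchronous orbit has period T, so by Kepler's third law a = (μT²/4π²)^(1/3).
μT²/4π² = 1.417×10⁹ × (8.156×10³)² / 39.48 = 2.388×10¹⁵ m³.
a = 1.337×10⁵ m = 133.66 km.

r_sync ≈ 134 km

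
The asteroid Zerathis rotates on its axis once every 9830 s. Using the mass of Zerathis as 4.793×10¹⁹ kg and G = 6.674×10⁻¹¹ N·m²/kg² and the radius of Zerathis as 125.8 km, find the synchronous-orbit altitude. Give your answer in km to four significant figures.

μ = GM = 6.674×10⁻¹¹ × 4.793×10¹⁹ = 3.199×10⁹ m³/s².
A synchronous orbit has period T, so by Kepler's third law a = (μT²/4π²)^(1/3).
μT²/4π² = 3.199×10⁹ × (9.830×10³)² / 39.48 = 7.830×10¹⁵ m³.
a = 1.986×10⁵ m = 198.57 km.
Altitude h = a − R = 198.57 − 125.8 = 72.770 km.

h_sync ≈ 72.77 km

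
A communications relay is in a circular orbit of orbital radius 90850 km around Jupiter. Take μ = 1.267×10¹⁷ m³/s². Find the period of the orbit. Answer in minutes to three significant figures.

T ≈ 255 minutes

r = 90850 km = 9.085×10⁷ m.
Kepler's third law: T = 2π√(r³/μ) = 2π√((9.085×10⁷)³ / 1.267×10¹⁷).
r³/μ = 5.918×10⁶ s², so T = 2π × 2.433×10³ = 1.529×10⁴ s.
Converting: 1.529×10⁴ s ÷ 60.00 = 254.8 minutes.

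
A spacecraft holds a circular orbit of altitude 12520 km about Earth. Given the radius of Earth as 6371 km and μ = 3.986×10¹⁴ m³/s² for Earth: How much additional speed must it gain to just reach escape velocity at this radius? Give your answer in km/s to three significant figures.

Δv ≈ 1.90 km/s

r = 6371 + 12520 = 18891 km = 1.8891×10⁷ m.
Circular speed v_c = √(μ/r) = 4593 m/s.
Escape speed v_esc = √(2μ/r) = √2 × v_c = 6496 m/s.
Δv = v_esc − v_c = 1903 m/s = 1.903 km/s.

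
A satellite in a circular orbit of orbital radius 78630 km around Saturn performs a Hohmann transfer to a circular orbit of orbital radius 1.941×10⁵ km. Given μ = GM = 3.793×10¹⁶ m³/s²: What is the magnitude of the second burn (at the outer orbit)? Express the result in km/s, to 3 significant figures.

Δv ≈ 3.36 km/s

r₁ = 78630 km = 7.863×10⁷ m.
r₂ = 1.941×10⁵ km = 1.941×10⁸ m.
Transfer ellipse a_t = (r₁ + r₂)/2 = 1.364×10⁸ m.
At r₁: circular v_c1 = √(μ/r₁) = 21960 m/s; transfer-perikrone v_p = √[μ(2/r₁ − 1/a_t)] = 26200 m/s.
At r₂: circular v_c2 = √(μ/r₂) = 13980 m/s; transfer-apokrone v_a = √[μ(2/r₂ − 1/a_t)] = 10620 m/s.
Δv₂ = v_c2 − v_a = 3364 m/s.
= 3.364 km/s.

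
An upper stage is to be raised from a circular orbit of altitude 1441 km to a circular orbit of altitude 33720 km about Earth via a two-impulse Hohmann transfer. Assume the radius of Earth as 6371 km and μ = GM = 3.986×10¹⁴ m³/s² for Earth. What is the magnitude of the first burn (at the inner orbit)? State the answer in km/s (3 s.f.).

Δv ≈ 2.10 km/s

r₁ = 6371 + 1441 = 7812.0 km = 7.8120×10⁶ m.
r₂ = 6371 + 33720 = 40091 km = 4.0091×10⁷ m.
Transfer ellipse a_t = (r₁ + r₂)/2 = 2.395×10⁷ m.
At r₁: circular v_c1 = √(μ/r₁) = 7143 m/s; transfer-perigee v_p = √[μ(2/r₁ − 1/a_t)] = 9242 m/s.
Δv₁ = v_p − v_c1 = 2098 m/s.
= 2.098 km/s.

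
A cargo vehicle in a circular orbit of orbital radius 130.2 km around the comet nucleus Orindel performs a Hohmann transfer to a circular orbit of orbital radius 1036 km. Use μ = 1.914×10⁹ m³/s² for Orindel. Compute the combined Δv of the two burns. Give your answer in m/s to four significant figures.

Δv_total ≈ 63.04 m/s

r₁ = 130.2 km = 1.302×10⁵ m.
r₂ = 1036 km = 1.036×10⁶ m.
Transfer ellipse a_t = (r₁ + r₂)/2 = 5.831×10⁵ m.
At r₁: circular v_c1 = √(μ/r₁) = 121.2 m/s; transfer-periapsis v_p = √[μ(2/r₁ − 1/a_t)] = 161.6 m/s.
Δv₁ = v_p − v_c1 = 40.37 m/s.
At r₂: circular v_c2 = √(μ/r₂) = 42.98 m/s; transfer-apoapsis v_a = √[μ(2/r₂ − 1/a_t)] = 20.31 m/s.
Δv₂ = v_c2 − v_a = 22.67 m/s.
Total Δv = Δv₁ + Δv₂ = 63.04 m/s.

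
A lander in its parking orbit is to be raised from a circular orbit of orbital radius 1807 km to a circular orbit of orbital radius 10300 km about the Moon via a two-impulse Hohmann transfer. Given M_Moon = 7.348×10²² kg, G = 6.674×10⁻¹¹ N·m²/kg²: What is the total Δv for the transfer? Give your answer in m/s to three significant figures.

μ = GM = 6.674×10⁻¹¹ × 7.348×10²² = 4.904×10¹² m³/s².
r₁ = 1807 km = 1.807×10⁶ m.
r₂ = 10300 km = 1.030×10⁷ m.
Transfer ellipse a_t = (r₁ + r₂)/2 = 6.054×10⁶ m.
At r₁: circular v_c1 = √(μ/r₁) = 1647 m/s; transfer-perilune v_p = √[μ(2/r₁ − 1/a_t)] = 2149 m/s.
Δv₁ = v_p − v_c1 = 501.5 m/s.
At r₂: circular v_c2 = √(μ/r₂) = 690.0 m/s; transfer-apolune v_a = √[μ(2/r₂ − 1/a_t)] = 377.0 m/s.
Δv₂ = v_c2 − v_a = 313.0 m/s.
Total Δv = Δv₁ + Δv₂ = 814.5 m/s.

Δv_total ≈ 815 m/s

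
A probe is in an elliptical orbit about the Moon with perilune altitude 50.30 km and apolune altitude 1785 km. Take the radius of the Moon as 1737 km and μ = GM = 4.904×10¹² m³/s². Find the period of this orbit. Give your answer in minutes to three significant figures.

r_p = 1737 + 50.30 = 1787.3 km = 1.7873×10⁶ m.
r_a = 1737 + 1785 = 3522.0 km = 3.5220×10⁶ m.
Semi-major axis a = (r_p + r_a)/2 = (1787.3 + 3522.0)/2 = 2654.7 km = 2.655×10⁶ m.
By Kepler's third law T = 2π√(a³/μ) = 2π × 1.953×10³ = 1.227×10⁴ s.
= 204.5 minutes.

T ≈ 205 minutes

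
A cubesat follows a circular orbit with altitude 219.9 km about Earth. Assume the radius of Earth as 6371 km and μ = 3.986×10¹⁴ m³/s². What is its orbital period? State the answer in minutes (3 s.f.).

r = 6371 + 219.9 = 6590.9 km = 6.5909×10⁶ m.
Kepler's third law: T = 2π√(r³/μ) = 2π√((6.591×10⁶)³ / 3.986×10¹⁴).
r³/μ = 7.183×10⁵ s², so T = 2π × 8.475×10² = 5.325×10³ s.
Converting: 5.325×10³ s ÷ 60.00 = 88.75 minutes.

T ≈ 88.8 minutes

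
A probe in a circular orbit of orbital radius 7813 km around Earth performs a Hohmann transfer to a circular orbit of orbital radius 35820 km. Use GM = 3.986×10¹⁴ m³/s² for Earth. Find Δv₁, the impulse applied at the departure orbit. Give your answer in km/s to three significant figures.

r₁ = 7813 km = 7.813×10⁶ m.
r₂ = 35820 km = 3.582×10⁷ m.
Transfer ellipse a_t = (r₁ + r₂)/2 = 2.182×10⁷ m.
At r₁: circular v_c1 = √(μ/r₁) = 7143 m/s; transfer-perigee v_p = √[μ(2/r₁ − 1/a_t)] = 9152 m/s.
Δv₁ = v_p − v_c1 = 2010 m/s.
= 2.010 km/s.

Δv ≈ 2.01 km/s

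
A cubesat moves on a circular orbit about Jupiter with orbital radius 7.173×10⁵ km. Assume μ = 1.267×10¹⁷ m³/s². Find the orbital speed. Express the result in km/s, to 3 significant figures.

r = 7.173×10⁵ km = 7.173×10⁸ m.
For a circular orbit v = √(μ/r) = √(1.267×10¹⁷ / 7.173×10⁸) = √(1.766×10⁸) = 13290 m/s.
That is 13.29 km/s.

v ≈ 13.3 km/s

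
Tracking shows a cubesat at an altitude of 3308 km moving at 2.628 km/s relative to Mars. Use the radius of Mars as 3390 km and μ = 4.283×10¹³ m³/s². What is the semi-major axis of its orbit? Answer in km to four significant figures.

a ≈ 7281 km

r = 3390 + 3308 = 6698.0 km = 6.698×10⁶ m.
Specific orbital energy ε = v²/2 − μ/r = (2628)²/2 − 4.283×10¹³/6.698×10⁶ = -2.941×10⁶ J/kg.
Since ε = −μ/(2a), a = −μ/(2ε) = 7.281×10⁶ m = 7280.9 km.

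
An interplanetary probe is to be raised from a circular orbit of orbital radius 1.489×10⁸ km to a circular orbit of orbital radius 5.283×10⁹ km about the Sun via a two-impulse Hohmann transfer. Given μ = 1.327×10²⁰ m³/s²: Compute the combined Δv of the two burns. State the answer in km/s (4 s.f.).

r₁ = 1.489×10⁸ km = 1.489×10¹¹ m.
r₂ = 5.283×10⁹ km = 5.283×10¹² m.
Transfer ellipse a_t = (r₁ + r₂)/2 = 2.716×10¹² m.
At r₁: circular v_c1 = √(μ/r₁) = 29850 m/s; transfer-perihelion v_p = √[μ(2/r₁ − 1/a_t)] = 41640 m/s.
Δv₁ = v_p − v_c1 = 11780 m/s.
At r₂: circular v_c2 = √(μ/r₂) = 5012 m/s; transfer-aphelion v_a = √[μ(2/r₂ − 1/a_t)] = 1173 m/s.
Δv₂ = v_c2 − v_a = 3838 m/s.
Total Δv = Δv₁ + Δv₂ = 15620 m/s = 15.62 km/s.

Δv_total ≈ 15.62 km/s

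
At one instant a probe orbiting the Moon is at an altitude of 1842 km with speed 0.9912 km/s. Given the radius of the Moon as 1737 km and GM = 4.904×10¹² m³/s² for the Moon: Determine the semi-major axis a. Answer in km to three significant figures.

a ≈ 2790 km

r = 1737 + 1842 = 3579.0 km = 3.579×10⁶ m.
Vis-viva rearranged: 1/a = 2/r − v²/μ = 5.588×10⁻⁷ − 2.003×10⁻⁷ = 3.585×10⁻⁷ m⁻¹.
a = 2.790×10⁶ m = 2789.6 km.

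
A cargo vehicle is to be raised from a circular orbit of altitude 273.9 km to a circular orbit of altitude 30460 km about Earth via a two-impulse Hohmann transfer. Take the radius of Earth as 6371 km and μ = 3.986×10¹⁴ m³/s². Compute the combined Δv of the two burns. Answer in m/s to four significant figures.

r₁ = 6371 + 273.9 = 6644.9 km = 6.6449×10⁶ m.
r₂ = 6371 + 30460 = 36831 km = 3.6831×10⁷ m.
Transfer ellipse a_t = (r₁ + r₂)/2 = 2.174×10⁷ m.
At r₁: circular v_c1 = √(μ/r₁) = 7745 m/s; transfer-perigee v_p = √[μ(2/r₁ − 1/a_t)] = 10080 m/s.
Δv₁ = v_p − v_c1 = 2336 m/s.
At r₂: circular v_c2 = √(μ/r₂) = 3290 m/s; transfer-apogee v_a = √[μ(2/r₂ − 1/a_t)] = 1819 m/s.
Δv₂ = v_c2 − v_a = 1471 m/s.
Total Δv = Δv₁ + Δv₂ = 3807 m/s.

Δv_total ≈ 3807 m/s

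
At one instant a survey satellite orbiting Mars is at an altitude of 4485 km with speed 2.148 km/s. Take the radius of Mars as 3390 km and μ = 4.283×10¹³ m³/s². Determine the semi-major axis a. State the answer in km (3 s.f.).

r = 3390 + 4485 = 7875.0 km = 7.875×10⁶ m.
Vis-viva rearranged: 1/a = 2/r − v²/μ = 2.540×10⁻⁷ − 1.077×10⁻⁷ = 1.462×10⁻⁷ m⁻¹.
a = 6.838×10⁶ m = 6838.0 km.

a ≈ 6840 km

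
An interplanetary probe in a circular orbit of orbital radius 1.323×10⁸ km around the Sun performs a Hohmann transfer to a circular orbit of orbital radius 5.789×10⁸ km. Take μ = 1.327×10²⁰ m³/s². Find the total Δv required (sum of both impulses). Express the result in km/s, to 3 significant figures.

r₁ = 1.323×10⁸ km = 1.323×10¹¹ m.
r₂ = 5.789×10⁸ km = 5.789×10¹¹ m.
Transfer ellipse a_t = (r₁ + r₂)/2 = 3.556×10¹¹ m.
At r₁: circular v_c1 = √(μ/r₁) = 31670 m/s; transfer-perihelion v_p = √[μ(2/r₁ − 1/a_t)] = 40410 m/s.
Δv₁ = v_p − v_c1 = 8738 m/s.
At r₂: circular v_c2 = √(μ/r₂) = 15140 m/s; transfer-aphelion v_a = √[μ(2/r₂ − 1/a_t)] = 9235 m/s.
Δv₂ = v_c2 − v_a = 5905 m/s.
Total Δv = Δv₁ + Δv₂ = 14640 m/s = 14.64 km/s.

Δv_total ≈ 14.6 km/s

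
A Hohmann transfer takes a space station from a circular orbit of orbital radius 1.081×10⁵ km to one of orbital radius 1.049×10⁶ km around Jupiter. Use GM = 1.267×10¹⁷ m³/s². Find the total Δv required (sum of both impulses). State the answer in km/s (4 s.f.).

Δv_total ≈ 18.10 km/s

r₁ = 1.081×10⁵ km = 1.081×10⁸ m.
r₂ = 1.049×10⁶ km = 1.049×10⁹ m.
Transfer ellipse a_t = (r₁ + r₂)/2 = 5.786×10⁸ m.
At r₁: circular v_c1 = √(μ/r₁) = 34240 m/s; transfer-perijove v_p = √[μ(2/r₁ − 1/a_t)] = 46100 m/s.
Δv₁ = v_p − v_c1 = 11860 m/s.
At r₂: circular v_c2 = √(μ/r₂) = 10990 m/s; transfer-apojove v_a = √[μ(2/r₂ − 1/a_t)] = 4751 m/s.
Δv₂ = v_c2 − v_a = 6240 m/s.
Total Δv = Δv₁ + Δv₂ = 18100 m/s = 18.10 km/s.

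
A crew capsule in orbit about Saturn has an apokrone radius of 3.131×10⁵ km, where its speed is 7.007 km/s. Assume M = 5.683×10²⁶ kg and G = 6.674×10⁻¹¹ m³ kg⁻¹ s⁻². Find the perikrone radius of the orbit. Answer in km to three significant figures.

perikrone radius ≈ 79600 km

μ = GM = 6.674×10⁻¹¹ × 5.683×10²⁶ = 3.793×10¹⁶ m³/s².
r_a = 3.131×10⁸ m.
Specific energy ε = v²/2 − μ/r = -9.659×10⁷ J/kg, so a = −μ/(2ε) = 1.963×10⁸ m.
The apsides satisfy r_p + r_a = 2a, so the perikrone radius is 2a − r_a = 7.958×10⁷ m = 79577 km.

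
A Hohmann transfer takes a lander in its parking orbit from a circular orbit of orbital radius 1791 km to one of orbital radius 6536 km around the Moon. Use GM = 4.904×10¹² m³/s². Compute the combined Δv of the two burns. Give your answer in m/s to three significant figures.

Δv_total ≈ 717 m/s

r₁ = 1791 km = 1.791×10⁶ m.
r₂ = 6536 km = 6.536×10⁶ m.
Transfer ellipse a_t = (r₁ + r₂)/2 = 4.164×10⁶ m.
At r₁: circular v_c1 = √(μ/r₁) = 1655 m/s; transfer-perilune v_p = √[μ(2/r₁ − 1/a_t)] = 2073 m/s.
Δv₁ = v_p − v_c1 = 418.5 m/s.
At r₂: circular v_c2 = √(μ/r₂) = 866.2 m/s; transfer-apolune v_a = √[μ(2/r₂ − 1/a_t)] = 568.1 m/s.
Δv₂ = v_c2 − v_a = 298.1 m/s.
Total Δv = Δv₁ + Δv₂ = 716.6 m/s.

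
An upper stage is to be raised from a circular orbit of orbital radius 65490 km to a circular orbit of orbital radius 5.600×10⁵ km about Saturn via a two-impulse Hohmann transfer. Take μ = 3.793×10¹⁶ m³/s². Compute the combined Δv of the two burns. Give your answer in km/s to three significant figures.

r₁ = 65490 km = 6.549×10⁷ m.
r₂ = 5.600×10⁵ km = 5.600×10⁸ m.
Transfer ellipse a_t = (r₁ + r₂)/2 = 3.127×10⁸ m.
At r₁: circular v_c1 = √(μ/r₁) = 24070 m/s; transfer-perikrone v_p = √[μ(2/r₁ − 1/a_t)] = 32200 m/s.
Δv₁ = v_p − v_c1 = 8137 m/s.
At r₂: circular v_c2 = √(μ/r₂) = 8230 m/s; transfer-apokrone v_a = √[μ(2/r₂ − 1/a_t)] = 3766 m/s.
Δv₂ = v_c2 − v_a = 4464 m/s.
Total Δv = Δv₁ + Δv₂ = 12600 m/s = 12.60 km/s.

Δv_total ≈ 12.6 km/s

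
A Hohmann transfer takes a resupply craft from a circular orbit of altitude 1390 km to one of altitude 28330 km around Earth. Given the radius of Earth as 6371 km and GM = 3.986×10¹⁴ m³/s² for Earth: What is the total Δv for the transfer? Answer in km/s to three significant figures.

r₁ = 6371 + 1390 = 7761.0 km = 7.7610×10⁶ m.
r₂ = 6371 + 28330 = 34701 km = 3.4701×10⁷ m.
Transfer ellipse a_t = (r₁ + r₂)/2 = 2.123×10⁷ m.
At r₁: circular v_c1 = √(μ/r₁) = 7167 m/s; transfer-perigee v_p = √[μ(2/r₁ − 1/a_t)] = 9162 m/s.
Δv₁ = v_p − v_c1 = 1996 m/s.
At r₂: circular v_c2 = √(μ/r₂) = 3389 m/s; transfer-apogee v_a = √[μ(2/r₂ − 1/a_t)] = 2049 m/s.
Δv₂ = v_c2 − v_a = 1340 m/s.
Total Δv = Δv₁ + Δv₂ = 3336 m/s = 3.336 km/s.

Δv_total ≈ 3.34 km/s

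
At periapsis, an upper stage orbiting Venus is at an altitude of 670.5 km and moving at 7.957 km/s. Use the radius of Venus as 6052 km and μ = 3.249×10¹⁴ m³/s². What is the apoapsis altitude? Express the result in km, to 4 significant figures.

apoapsis altitude ≈ 6712 km

r_p = 6052 + 670.5 = 6722.5 km = 6.722×10⁶ m.
Specific energy ε = v²/2 − μ/r = -1.667×10⁷ J/kg, so a = −μ/(2ε) = 9.743×10⁶ m.
The apsides satisfy r_p + r_a = 2a, so the apoapsis radius is 2a − r_p = 1.276×10⁷ m = 12764 km.
Apoapsis altitude = 12764 − 6052 = 6711.7 km.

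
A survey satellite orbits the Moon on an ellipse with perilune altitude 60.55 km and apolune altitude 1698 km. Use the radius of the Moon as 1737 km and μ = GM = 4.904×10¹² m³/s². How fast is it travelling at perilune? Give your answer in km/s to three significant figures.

v ≈ 1.89 km/s

r_p = 1737 + 60.55 = 1797.5 km = 1.7976×10⁶ m.
r_a = 1737 + 1698 = 3435.0 km = 3.4350×10⁶ m.
Semi-major axis a = (r_p + r_a)/2 = 2616.3 km = 2.616×10⁶ m.
Vis-viva: v² = μ(2/r − 1/a) = 4.904×10¹² × (1.113×10⁻⁶ − 3.822×10⁻⁷) = 3.582×10⁶ m²/s².
v = 1893 m/s = 1.893 km/s.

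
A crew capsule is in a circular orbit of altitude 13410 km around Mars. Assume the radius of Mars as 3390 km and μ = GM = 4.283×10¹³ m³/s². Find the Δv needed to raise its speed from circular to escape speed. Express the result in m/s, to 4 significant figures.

r = 3390 + 13410 = 16800 km = 1.6800×10⁷ m.
Circular speed v_c = √(μ/r) = 1597 m/s.
Escape speed v_esc = √(2μ/r) = √2 × v_c = 2258 m/s.
Δv = v_esc − v_c = 661.4 m/s.

Δv ≈ 661.4 m/s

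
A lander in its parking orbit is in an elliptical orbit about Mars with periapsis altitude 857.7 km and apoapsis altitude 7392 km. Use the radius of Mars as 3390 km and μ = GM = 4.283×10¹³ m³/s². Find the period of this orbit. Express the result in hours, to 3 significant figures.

T ≈ 5.49 hours

r_p = 3390 + 857.7 = 4247.7 km = 4.2477×10⁶ m.
r_a = 3390 + 7392 = 10782 km = 1.0782×10⁷ m.
Semi-major axis a = (r_p + r_a)/2 = (4247.7 + 10782)/2 = 7514.9 km = 7.515×10⁶ m.
By Kepler's third law T = 2π√(a³/μ) = 2π × 3.148×10³ = 1.978×10⁴ s.
= 5.494 hours.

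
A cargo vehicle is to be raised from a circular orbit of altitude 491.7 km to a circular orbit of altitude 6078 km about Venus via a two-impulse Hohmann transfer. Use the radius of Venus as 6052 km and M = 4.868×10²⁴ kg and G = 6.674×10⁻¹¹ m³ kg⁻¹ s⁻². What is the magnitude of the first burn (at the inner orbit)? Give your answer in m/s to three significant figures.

μ = GM = 6.674×10⁻¹¹ × 4.868×10²⁴ = 3.249×10¹⁴ m³/s².
r₁ = 6052 + 491.7 = 6543.7 km = 6.5437×10⁶ m.
r₂ = 6052 + 6078 = 12130 km = 1.2130×10⁷ m.
Transfer ellipse a_t = (r₁ + r₂)/2 = 9.337×10⁶ m.
At r₁: circular v_c1 = √(μ/r₁) = 7046 m/s; transfer-periapsis v_p = √[μ(2/r₁ − 1/a_t)] = 8031 m/s.
Δv₁ = v_p − v_c1 = 985.1 m/s.

Δv ≈ 985 m/s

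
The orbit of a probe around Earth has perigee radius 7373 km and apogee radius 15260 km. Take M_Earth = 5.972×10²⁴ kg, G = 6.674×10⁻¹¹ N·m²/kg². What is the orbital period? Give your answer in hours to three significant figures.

T ≈ 3.33 hours

μ = GM = 6.674×10⁻¹¹ × 5.972×10²⁴ = 3.986×10¹⁴ m³/s².
Semi-major axis a = (r_p + r_a)/2 = (7373.0 + 15260)/2 = 11316 km = 1.132×10⁷ m.
By Kepler's third law T = 2π√(a³/μ) = 2π × 1.907×10³ = 1.198×10⁴ s.
= 3.328 hours.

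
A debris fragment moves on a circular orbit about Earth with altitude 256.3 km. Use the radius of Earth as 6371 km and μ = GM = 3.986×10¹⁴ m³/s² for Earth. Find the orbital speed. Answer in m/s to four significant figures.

r = 6371 + 256.3 = 6627.3 km = 6.6273×10⁶ m.
For a circular orbit v = √(μ/r) = √(3.986×10¹⁴ / 6.627×10⁶) = √(6.015×10⁷) = 7755 m/s.

v ≈ 7755 m/s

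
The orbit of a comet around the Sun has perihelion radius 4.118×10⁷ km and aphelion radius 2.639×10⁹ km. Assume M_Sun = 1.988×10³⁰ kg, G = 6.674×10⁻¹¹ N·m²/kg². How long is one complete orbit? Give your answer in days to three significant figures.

μ = GM = 6.674×10⁻¹¹ × 1.988×10³⁰ = 1.327×10²⁰ m³/s².
Semi-major axis a = (r_p + r_a)/2 = (4.1180×10⁷ + 2.6390×10⁹)/2 = 1.3401×10⁹ km = 1.340×10¹² m.
By Kepler's third law T = 2π√(a³/μ) = 2π × 1.347×10⁸ = 8.462×10⁸ s.
= 9794 days.

T ≈ 9790 days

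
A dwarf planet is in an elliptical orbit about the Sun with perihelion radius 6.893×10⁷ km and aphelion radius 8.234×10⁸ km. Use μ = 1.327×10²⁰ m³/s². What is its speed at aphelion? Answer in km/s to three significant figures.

v ≈ 4.99 km/s

Semi-major axis a = (r_p + r_a)/2 = 4.4616×10⁸ km = 4.462×10¹¹ m.
Vis-viva: v² = μ(2/r − 1/a) = 1.327×10²⁰ × (2.429×10⁻¹² − 2.241×10⁻¹²) = 2.490×10⁷ m²/s².
v = 4990 m/s = 4.990 km/s.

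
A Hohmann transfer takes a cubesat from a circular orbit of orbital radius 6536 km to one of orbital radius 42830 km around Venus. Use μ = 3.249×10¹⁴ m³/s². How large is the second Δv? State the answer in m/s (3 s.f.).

Δv ≈ 1340 m/s

r₁ = 6536 km = 6.536×10⁶ m.
r₂ = 42830 km = 4.283×10⁷ m.
Transfer ellipse a_t = (r₁ + r₂)/2 = 2.468×10⁷ m.
At r₁: circular v_c1 = √(μ/r₁) = 7050 m/s; transfer-periapsis v_p = √[μ(2/r₁ − 1/a_t)] = 9287 m/s.
At r₂: circular v_c2 = √(μ/r₂) = 2754 m/s; transfer-apoapsis v_a = √[μ(2/r₂ − 1/a_t)] = 1417 m/s.
Δv₂ = v_c2 − v_a = 1337 m/s.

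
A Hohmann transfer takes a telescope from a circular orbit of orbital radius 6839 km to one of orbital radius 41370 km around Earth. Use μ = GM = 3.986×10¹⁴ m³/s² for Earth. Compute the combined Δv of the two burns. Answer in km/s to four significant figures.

r₁ = 6839 km = 6.839×10⁶ m.
r₂ = 41370 km = 4.137×10⁷ m.
Transfer ellipse a_t = (r₁ + r₂)/2 = 2.410×10⁷ m.
At r₁: circular v_c1 = √(μ/r₁) = 7634 m/s; transfer-perigee v_p = √[μ(2/r₁ − 1/a_t)] = 10000 m/s.
Δv₁ = v_p − v_c1 = 2367 m/s.
At r₂: circular v_c2 = √(μ/r₂) = 3104 m/s; transfer-apogee v_a = √[μ(2/r₂ − 1/a_t)] = 1653 m/s.
Δv₂ = v_c2 − v_a = 1451 m/s.
Total Δv = Δv₁ + Δv₂ = 3818 m/s = 3.818 km/s.

Δv_total ≈ 3.818 km/s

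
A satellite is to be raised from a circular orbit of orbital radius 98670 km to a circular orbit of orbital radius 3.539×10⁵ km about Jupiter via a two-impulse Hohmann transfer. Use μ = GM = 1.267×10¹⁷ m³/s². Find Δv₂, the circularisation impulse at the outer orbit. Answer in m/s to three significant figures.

Δv ≈ 6430 m/s

r₁ = 98670 km = 9.867×10⁷ m.
r₂ = 3.539×10⁵ km = 3.539×10⁸ m.
Transfer ellipse a_t = (r₁ + r₂)/2 = 2.263×10⁸ m.
At r₁: circular v_c1 = √(μ/r₁) = 35830 m/s; transfer-perijove v_p = √[μ(2/r₁ − 1/a_t)] = 44810 m/s.
At r₂: circular v_c2 = √(μ/r₂) = 18920 m/s; transfer-apojove v_a = √[μ(2/r₂ − 1/a_t)] = 12490 m/s.
Δv₂ = v_c2 − v_a = 6427 m/s.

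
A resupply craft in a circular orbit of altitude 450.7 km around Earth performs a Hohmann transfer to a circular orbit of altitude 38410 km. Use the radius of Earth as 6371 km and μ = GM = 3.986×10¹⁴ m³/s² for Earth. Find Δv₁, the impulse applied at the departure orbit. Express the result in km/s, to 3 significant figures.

r₁ = 6371 + 450.7 = 6821.7 km = 6.8217×10⁶ m.
r₂ = 6371 + 38410 = 44781 km = 4.4781×10⁷ m.
Transfer ellipse a_t = (r₁ + r₂)/2 = 2.580×10⁷ m.
At r₁: circular v_c1 = √(μ/r₁) = 7644 m/s; transfer-perigee v_p = √[μ(2/r₁ − 1/a_t)] = 10070 m/s.
Δv₁ = v_p − v_c1 = 2426 m/s.
= 2.426 km/s.

Δv ≈ 2.43 km/s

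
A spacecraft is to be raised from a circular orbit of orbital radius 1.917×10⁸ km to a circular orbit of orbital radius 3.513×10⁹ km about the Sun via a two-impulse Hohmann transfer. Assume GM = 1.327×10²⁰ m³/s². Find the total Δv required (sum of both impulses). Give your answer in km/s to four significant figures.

Δv_total ≈ 14.09 km/s

r₁ = 1.917×10⁸ km = 1.917×10¹¹ m.
r₂ = 3.513×10⁹ km = 3.513×10¹² m.
Transfer ellipse a_t = (r₁ + r₂)/2 = 1.852×10¹² m.
At r₁: circular v_c1 = √(μ/r₁) = 26310 m/s; transfer-perihelion v_p = √[μ(2/r₁ − 1/a_t)] = 36230 m/s.
Δv₁ = v_p − v_c1 = 9923 m/s.
At r₂: circular v_c2 = √(μ/r₂) = 6146 m/s; transfer-aphelion v_a = √[μ(2/r₂ − 1/a_t)] = 1977 m/s.
Δv₂ = v_c2 − v_a = 4169 m/s.
Total Δv = Δv₁ + Δv₂ = 14090 m/s = 14.09 km/s.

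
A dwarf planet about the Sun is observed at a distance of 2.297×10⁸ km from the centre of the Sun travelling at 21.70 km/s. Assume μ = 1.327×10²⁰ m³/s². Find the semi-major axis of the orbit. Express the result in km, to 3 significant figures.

r = 2.297×10¹¹ m.
Specific orbital energy ε = v²/2 − μ/r = (21700)²/2 − 1.327×10²⁰/2.297×10¹¹ = -3.423×10⁸ J/kg.
Since ε = −μ/(2a), a = −μ/(2ε) = 1.939×10¹¹ m = 1.9386×10⁸ km.

a ≈ 1.94×10⁸ km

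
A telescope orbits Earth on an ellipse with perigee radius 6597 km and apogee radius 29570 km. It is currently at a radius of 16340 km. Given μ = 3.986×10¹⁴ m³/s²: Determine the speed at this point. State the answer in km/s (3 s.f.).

v ≈ 5.17 km/s

Semi-major axis a = (r_p + r_a)/2 = 18084 km = 1.808×10⁷ m.
Vis-viva: v² = μ(2/r − 1/a) = 3.986×10¹⁴ × (1.224×10⁻⁷ − 5.530×10⁻⁸) = 2.675×10⁷ m²/s².
v = 5172 m/s = 5.172 km/s.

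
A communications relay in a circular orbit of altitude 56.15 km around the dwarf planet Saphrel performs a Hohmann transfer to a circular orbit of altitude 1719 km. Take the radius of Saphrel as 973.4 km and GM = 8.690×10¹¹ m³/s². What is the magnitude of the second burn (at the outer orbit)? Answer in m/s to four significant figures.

Δv ≈ 145.6 m/s

r₁ = 973.4 + 56.15 = 1029.5 km = 1.0296×10⁶ m.
r₂ = 973.4 + 1719 = 2692.4 km = 2.6924×10⁶ m.
Transfer ellipse a_t = (r₁ + r₂)/2 = 1.861×10⁶ m.
At r₁: circular v_c1 = √(μ/r₁) = 918.7 m/s; transfer-periapsis v_p = √[μ(2/r₁ − 1/a_t)] = 1105 m/s.
At r₂: circular v_c2 = √(μ/r₂) = 568.1 m/s; transfer-apoapsis v_a = √[μ(2/r₂ − 1/a_t)] = 422.6 m/s.
Δv₂ = v_c2 − v_a = 145.6 m/s.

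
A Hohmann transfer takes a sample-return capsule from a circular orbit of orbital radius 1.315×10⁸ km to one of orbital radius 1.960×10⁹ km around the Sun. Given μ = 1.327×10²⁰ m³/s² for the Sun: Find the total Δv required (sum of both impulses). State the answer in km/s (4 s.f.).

r₁ = 1.315×10⁸ km = 1.315×10¹¹ m.
r₂ = 1.960×10⁹ km = 1.960×10¹² m.
Transfer ellipse a_t = (r₁ + r₂)/2 = 1.046×10¹² m.
At r₁: circular v_c1 = √(μ/r₁) = 31770 m/s; transfer-perihelion v_p = √[μ(2/r₁ − 1/a_t)] = 43490 m/s.
Δv₁ = v_p − v_c1 = 11720 m/s.
At r₂: circular v_c2 = √(μ/r₂) = 8228 m/s; transfer-aphelion v_a = √[μ(2/r₂ − 1/a_t)] = 2918 m/s.
Δv₂ = v_c2 − v_a = 5310 m/s.
Total Δv = Δv₁ + Δv₂ = 17030 m/s = 17.03 km/s.

Δv_total ≈ 17.03 km/s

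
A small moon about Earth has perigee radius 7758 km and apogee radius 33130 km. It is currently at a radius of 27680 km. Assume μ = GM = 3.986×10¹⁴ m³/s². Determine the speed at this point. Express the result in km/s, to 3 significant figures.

Semi-major axis a = (r_p + r_a)/2 = 20444 km = 2.044×10⁷ m.
Vis-viva: v² = μ(2/r − 1/a) = 3.986×10¹⁴ × (7.225×10⁻⁸ − 4.891×10⁻⁸) = 9.303×10⁶ m²/s².
v = 3050 m/s = 3.050 km/s.

v ≈ 3.05 km/s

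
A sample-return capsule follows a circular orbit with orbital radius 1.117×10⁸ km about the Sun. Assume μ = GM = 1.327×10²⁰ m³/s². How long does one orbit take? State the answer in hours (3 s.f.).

T ≈ 5660 hours

r = 1.117×10⁸ km = 1.117×10¹¹ m.
Kepler's third law: T = 2π√(r³/μ) = 2π√((1.117×10¹¹)³ / 1.327×10²⁰).
r³/μ = 1.050×10¹³ s², so T = 2π × 3.241×10⁶ = 2.036×10⁷ s.
Converting: 2.036×10⁷ s ÷ 3600 = 5656 hours.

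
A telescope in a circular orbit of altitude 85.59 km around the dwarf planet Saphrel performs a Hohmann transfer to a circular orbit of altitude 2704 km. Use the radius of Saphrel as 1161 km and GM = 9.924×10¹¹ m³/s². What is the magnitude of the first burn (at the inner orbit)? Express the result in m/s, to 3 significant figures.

Δv ≈ 205 m/s

r₁ = 1161 + 85.59 = 1246.6 km = 1.2466×10⁶ m.
r₂ = 1161 + 2704 = 3865.0 km = 3.8650×10⁶ m.
Transfer ellipse a_t = (r₁ + r₂)/2 = 2.556×10⁶ m.
At r₁: circular v_c1 = √(μ/r₁) = 892.2 m/s; transfer-periapsis v_p = √[μ(2/r₁ − 1/a_t)] = 1097 m/s.
Δv₁ = v_p − v_c1 = 205.0 m/s.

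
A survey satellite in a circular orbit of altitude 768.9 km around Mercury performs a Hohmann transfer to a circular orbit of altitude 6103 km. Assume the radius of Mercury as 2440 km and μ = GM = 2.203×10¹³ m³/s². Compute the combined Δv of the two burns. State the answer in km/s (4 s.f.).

r₁ = 2440 + 768.9 = 3208.9 km = 3.2089×10⁶ m.
r₂ = 2440 + 6103 = 8543.0 km = 8.5430×10⁶ m.
Transfer ellipse a_t = (r₁ + r₂)/2 = 5.876×10⁶ m.
At r₁: circular v_c1 = √(μ/r₁) = 2620 m/s; transfer-periherm v_p = √[μ(2/r₁ − 1/a_t)] = 3159 m/s.
Δv₁ = v_p − v_c1 = 539.2 m/s.
At r₂: circular v_c2 = √(μ/r₂) = 1606 m/s; transfer-apoherm v_a = √[μ(2/r₂ − 1/a_t)] = 1187 m/s.
Δv₂ = v_c2 − v_a = 419.1 m/s.
Total Δv = Δv₁ + Δv₂ = 958.3 m/s = 0.9583 km/s.

Δv_total ≈ 0.9583 km/s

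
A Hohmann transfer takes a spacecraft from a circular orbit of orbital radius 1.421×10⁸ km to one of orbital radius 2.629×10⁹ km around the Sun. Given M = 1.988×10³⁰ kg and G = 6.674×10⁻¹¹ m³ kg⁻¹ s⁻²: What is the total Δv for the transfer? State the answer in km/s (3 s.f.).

Δv_total ≈ 16.4 km/s

μ = GM = 6.674×10⁻¹¹ × 1.988×10³⁰ = 1.327×10²⁰ m³/s².
r₁ = 1.421×10⁸ km = 1.421×10¹¹ m.
r₂ = 2.629×10⁹ km = 2.629×10¹² m.
Transfer ellipse a_t = (r₁ + r₂)/2 = 1.386×10¹² m.
At r₁: circular v_c1 = √(μ/r₁) = 30560 m/s; transfer-perihelion v_p = √[μ(2/r₁ − 1/a_t)] = 42090 m/s.
Δv₁ = v_p − v_c1 = 11530 m/s.
At r₂: circular v_c2 = √(μ/r₂) = 7104 m/s; transfer-aphelion v_a = √[μ(2/r₂ − 1/a_t)] = 2275 m/s.
Δv₂ = v_c2 − v_a = 4829 m/s.
Total Δv = Δv₁ + Δv₂ = 16360 m/s = 16.36 km/s.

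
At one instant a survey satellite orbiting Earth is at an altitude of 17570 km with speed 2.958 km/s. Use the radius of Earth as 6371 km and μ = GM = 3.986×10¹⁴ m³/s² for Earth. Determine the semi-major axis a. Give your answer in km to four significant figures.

a ≈ 16240 km

r = 6371 + 17570 = 23941 km = 2.394×10⁷ m.
Vis-viva rearranged: 1/a = 2/r − v²/μ = 8.354×10⁻⁸ − 2.195×10⁻⁸ = 6.159×10⁻⁸ m⁻¹.
a = 1.624×10⁷ m = 16237 km.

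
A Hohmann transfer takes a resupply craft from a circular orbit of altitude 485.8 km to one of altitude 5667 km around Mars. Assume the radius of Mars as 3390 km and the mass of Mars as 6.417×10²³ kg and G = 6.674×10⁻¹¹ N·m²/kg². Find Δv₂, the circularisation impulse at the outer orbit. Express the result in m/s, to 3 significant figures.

μ = GM = 6.674×10⁻¹¹ × 6.417×10²³ = 4.283×10¹³ m³/s².
r₁ = 3390 + 485.8 = 3875.8 km = 3.8758×10⁶ m.
r₂ = 3390 + 5667 = 9057.0 km = 9.0570×10⁶ m.
Transfer ellipse a_t = (r₁ + r₂)/2 = 6.466×10⁶ m.
At r₁: circular v_c1 = √(μ/r₁) = 3324 m/s; transfer-periapsis v_p = √[μ(2/r₁ − 1/a_t)] = 3934 m/s.
At r₂: circular v_c2 = √(μ/r₂) = 2175 m/s; transfer-apoapsis v_a = √[μ(2/r₂ − 1/a_t)] = 1684 m/s.
Δv₂ = v_c2 − v_a = 491.0 m/s.

Δv ≈ 491 m/s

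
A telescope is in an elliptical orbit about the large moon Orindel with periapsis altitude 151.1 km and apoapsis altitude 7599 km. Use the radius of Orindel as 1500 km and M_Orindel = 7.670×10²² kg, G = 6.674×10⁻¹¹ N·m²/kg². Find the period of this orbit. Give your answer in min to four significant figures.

μ = GM = 6.674×10⁻¹¹ × 7.670×10²² = 5.119×10¹² m³/s².
r_p = 1500 + 151.1 = 1651.1 km = 1.6511×10⁶ m.
r_a = 1500 + 7599 = 9099.0 km = 9.0990×10⁶ m.
Semi-major axis a = (r_p + r_a)/2 = (1651.1 + 9099.0)/2 = 5375.1 km = 5.375×10⁶ m.
By Kepler's third law T = 2π√(a³/μ) = 2π × 5.508×10³ = 3.461×10⁴ s.
= 576.8 min.

T ≈ 576.8 min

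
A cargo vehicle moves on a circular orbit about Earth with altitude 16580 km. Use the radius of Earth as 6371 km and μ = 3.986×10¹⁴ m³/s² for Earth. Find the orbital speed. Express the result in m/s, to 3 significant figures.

v ≈ 4170 m/s

r = 6371 + 16580 = 22951 km = 2.2951×10⁷ m.
For a circular orbit v = √(μ/r) = √(3.986×10¹⁴ / 2.295×10⁷) = √(1.737×10⁷) = 4167 m/s.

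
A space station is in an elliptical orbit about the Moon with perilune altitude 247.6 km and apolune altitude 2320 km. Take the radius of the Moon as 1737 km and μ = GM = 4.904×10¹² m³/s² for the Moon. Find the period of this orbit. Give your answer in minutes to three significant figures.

T ≈ 248 minutes

r_p = 1737 + 247.6 = 1984.6 km = 1.9846×10⁶ m.
r_a = 1737 + 2320 = 4057.0 km = 4.0570×10⁶ m.
Semi-major axis a = (r_p + r_a)/2 = (1984.6 + 4057.0)/2 = 3020.8 km = 3.021×10⁶ m.
By Kepler's third law T = 2π√(a³/μ) = 2π × 2.371×10³ = 1.490×10⁴ s.
= 248.3 minutes.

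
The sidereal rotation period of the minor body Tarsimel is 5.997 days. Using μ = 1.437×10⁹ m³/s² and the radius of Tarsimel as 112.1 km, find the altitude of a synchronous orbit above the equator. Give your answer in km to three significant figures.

h_sync ≈ 2030 km

T = 5.997 days = 5.181×10⁵ s.
A synchronous orbit has period T, so by Kepler's third law a = (μT²/4π²)^(1/3).
μT²/4π² = 1.437×10⁹ × (5.181×10⁵)² / 39.48 = 9.772×10¹⁸ m³.
a = 2.138×10⁶ m = 2137.9 km.
Altitude h = a − R = 2137.9 − 112.1 = 2025.8 km.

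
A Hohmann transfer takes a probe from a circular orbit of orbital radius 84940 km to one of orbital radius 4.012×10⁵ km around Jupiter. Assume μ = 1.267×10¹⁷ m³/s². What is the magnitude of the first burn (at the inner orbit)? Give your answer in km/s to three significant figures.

r₁ = 84940 km = 8.494×10⁷ m.
r₂ = 4.012×10⁵ km = 4.012×10⁸ m.
Transfer ellipse a_t = (r₁ + r₂)/2 = 2.431×10⁸ m.
At r₁: circular v_c1 = √(μ/r₁) = 38620 m/s; transfer-perijove v_p = √[μ(2/r₁ − 1/a_t)] = 49620 m/s.
Δv₁ = v_p − v_c1 = 11000 m/s.
= 11.00 km/s.

Δv ≈ 11.0 km/s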